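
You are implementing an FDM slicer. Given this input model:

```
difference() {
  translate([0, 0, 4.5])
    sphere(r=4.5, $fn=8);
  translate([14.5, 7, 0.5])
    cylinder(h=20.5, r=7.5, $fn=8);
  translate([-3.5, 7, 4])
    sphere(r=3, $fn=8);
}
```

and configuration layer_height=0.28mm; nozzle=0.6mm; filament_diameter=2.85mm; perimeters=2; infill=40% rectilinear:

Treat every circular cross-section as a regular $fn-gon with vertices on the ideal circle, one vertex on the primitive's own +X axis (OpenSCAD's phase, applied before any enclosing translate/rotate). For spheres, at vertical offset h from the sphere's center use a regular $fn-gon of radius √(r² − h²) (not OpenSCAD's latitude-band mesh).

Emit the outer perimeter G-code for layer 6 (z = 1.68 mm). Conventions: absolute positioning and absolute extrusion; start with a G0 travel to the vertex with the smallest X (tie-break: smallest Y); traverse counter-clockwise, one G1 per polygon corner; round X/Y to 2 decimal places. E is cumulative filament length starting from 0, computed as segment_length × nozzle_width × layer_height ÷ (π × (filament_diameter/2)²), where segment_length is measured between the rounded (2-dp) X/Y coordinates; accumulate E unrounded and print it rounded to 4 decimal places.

At z = 1.68 mm: the r=4.5 sphere slices to a regular 8-gon of circumradius 3.507 (√(r²−h²) with h=2.82 from center); the cylinder at (14.5, 7): section is a regular 8-gon, circumradius r=7.5; the r=3 sphere at (-3.5, 7) contributes a regular 8-gon of circumradius √(3²−2.32²) = 1.902; Taking the first minus the rest: starting from the r=4.5 sphere, the r=7.5 cylinder at (14.5, 7) misses the remaining region (no effect); the r=3 sphere at (-3.5, 7) misses the remaining region (no effect) — 1 connected region. The outline is a single polygon with 8 vertices. Extrusion per mm of travel: 0.6 × 0.28 / (π × 1.425²) = 0.026335. Accumulating E over each segment gives final E = 0.5658.

G0 X-3.51 Y0.00 Z1.68
G1 X-2.48 Y-2.48 E0.0707
G1 X0.00 Y-3.51 E0.1414
G1 X2.48 Y-2.48 E0.2122
G1 X3.51 Y0.00 E0.2829
G1 X2.48 Y2.48 E0.3536
G1 X0.00 Y3.51 E0.4243
G1 X-2.48 Y2.48 E0.4950
G1 X-3.51 Y0.00 E0.5658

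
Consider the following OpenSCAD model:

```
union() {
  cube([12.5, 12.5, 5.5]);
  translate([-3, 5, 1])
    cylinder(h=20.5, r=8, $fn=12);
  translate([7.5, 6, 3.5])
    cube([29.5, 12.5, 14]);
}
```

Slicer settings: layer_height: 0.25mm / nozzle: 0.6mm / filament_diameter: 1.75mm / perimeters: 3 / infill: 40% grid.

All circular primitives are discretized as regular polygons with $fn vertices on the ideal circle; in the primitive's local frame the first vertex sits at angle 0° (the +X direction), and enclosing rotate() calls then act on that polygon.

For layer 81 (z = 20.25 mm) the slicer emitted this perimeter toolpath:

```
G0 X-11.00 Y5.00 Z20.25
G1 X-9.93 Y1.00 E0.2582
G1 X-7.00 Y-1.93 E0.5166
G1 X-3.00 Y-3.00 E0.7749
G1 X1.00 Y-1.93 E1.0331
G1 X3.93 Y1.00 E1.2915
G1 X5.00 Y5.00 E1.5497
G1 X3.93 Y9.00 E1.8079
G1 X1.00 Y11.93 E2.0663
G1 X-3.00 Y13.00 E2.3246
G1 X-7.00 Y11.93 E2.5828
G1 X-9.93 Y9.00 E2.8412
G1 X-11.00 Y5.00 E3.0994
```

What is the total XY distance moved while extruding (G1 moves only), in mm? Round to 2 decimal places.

49.70 mm

Sum the Euclidean lengths of each G1 segment: total = 49.70 mm.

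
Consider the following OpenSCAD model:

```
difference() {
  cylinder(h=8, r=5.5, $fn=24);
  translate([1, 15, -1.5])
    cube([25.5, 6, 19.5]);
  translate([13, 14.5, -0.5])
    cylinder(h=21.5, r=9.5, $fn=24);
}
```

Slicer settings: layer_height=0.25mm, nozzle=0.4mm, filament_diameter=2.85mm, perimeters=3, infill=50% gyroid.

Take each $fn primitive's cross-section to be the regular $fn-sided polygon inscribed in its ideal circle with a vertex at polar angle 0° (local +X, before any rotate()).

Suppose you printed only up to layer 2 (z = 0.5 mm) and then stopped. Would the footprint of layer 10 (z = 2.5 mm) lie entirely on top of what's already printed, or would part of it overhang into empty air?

entirely on top

Compare the two slices. At z = 0.5: the cylinder: section is a regular 24-gon, circumradius r=5.5 (area = (24/2)·5.500²·sin(360°/24) = 93.95 mm²); the 25.5×6 cube at (1, 15) contributes its full rectangle (area 153.00 mm²); the r=9.5 cylinder at (13, 14.5) gives a regular 24-gon of circumradius 9.5 (constant along its height) (area = (24/2)·9.500²·sin(360°/24) = 280.30 mm²); Subtracting the remaining from the first: starting from the r=5.5 cylinder (93.95 mm²), the 25.5×6 cube at (1, 15) misses the remaining region (no effect); the r=9.5 cylinder at (13, 14.5) misses the remaining region (no effect) — area = 93.95 mm². At z = 2.5: the r=5.5 cylinder contributes a regular 24-gon of circumradius 5.5 (area = (24/2)·5.500²·sin(360°/24) = 93.95 mm²); the 25.5×6 cube at (1, 15) contributes its full rectangle (area 153.00 mm²); the r=9.5 cylinder at (13, 14.5) gives a regular 24-gon of circumradius 9.5 (constant along its height) (area = (24/2)·9.500²·sin(360°/24) = 280.30 mm²); After the difference (first − rest): starting from the r=5.5 cylinder (93.95 mm²), the 25.5×6 cube at (1, 15) misses the remaining region (no effect); the r=9.5 cylinder at (13, 14.5) misses the remaining region (no effect) — area = 93.95 mm². Checking containment: the cross-section at z = 2.5 is a subset of the cross-section at z = 0.5.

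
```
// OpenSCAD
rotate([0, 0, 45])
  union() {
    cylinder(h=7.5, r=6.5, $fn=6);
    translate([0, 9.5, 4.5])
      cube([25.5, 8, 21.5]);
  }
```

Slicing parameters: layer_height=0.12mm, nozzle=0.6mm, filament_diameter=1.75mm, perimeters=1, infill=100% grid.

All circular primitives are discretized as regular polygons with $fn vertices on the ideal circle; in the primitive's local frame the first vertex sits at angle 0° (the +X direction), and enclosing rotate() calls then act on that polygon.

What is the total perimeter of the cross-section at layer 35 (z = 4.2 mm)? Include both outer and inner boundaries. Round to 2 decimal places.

39.00 mm

At z = 4.2 mm: the cylinder: section is a regular 6-gon, circumradius r=6.5 (perimeter = 2·6·6.500·sin(180°/6) = 39.00 mm); the cube at (0, 9.5) is absent (z outside [4.5, 26]); Taking the union: only the r=6.5 cylinder is present, so the union is just that shape — boundary = 39.00 mm; (rotated 45° about Z; rotation is an isometry so areas/perimeters/island counts are preserved). Overall, the cross-section is a single solid region. Total boundary length (outer) = 39.00 mm.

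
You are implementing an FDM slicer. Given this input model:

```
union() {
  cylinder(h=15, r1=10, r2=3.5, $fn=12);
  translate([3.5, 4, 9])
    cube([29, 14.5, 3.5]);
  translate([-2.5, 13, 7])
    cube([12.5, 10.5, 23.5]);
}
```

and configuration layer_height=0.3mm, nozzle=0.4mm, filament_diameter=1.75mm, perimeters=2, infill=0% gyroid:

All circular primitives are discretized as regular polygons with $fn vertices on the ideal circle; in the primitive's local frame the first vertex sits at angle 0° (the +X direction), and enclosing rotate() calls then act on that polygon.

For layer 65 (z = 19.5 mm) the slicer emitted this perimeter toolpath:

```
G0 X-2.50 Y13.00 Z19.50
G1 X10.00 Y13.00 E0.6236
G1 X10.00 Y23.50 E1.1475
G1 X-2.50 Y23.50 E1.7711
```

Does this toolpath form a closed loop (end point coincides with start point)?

no

Start point (G0): (-2.50, 13.00). End point (last G1): the path does not return to the start — open.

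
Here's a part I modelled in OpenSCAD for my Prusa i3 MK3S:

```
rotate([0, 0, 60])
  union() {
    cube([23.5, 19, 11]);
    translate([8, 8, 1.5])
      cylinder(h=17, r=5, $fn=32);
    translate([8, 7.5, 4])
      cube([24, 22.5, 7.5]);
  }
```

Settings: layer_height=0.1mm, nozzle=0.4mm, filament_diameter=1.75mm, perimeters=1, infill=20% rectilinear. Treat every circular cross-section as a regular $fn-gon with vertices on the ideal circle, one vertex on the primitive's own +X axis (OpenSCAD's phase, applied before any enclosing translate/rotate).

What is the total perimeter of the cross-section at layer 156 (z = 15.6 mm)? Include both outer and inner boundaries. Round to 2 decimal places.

31.37 mm

At z = 15.6 mm: the cube does not reach this height (z outside [0, 11]); the r=5 cylinder at (8, 8) gives a regular 32-gon of circumradius 5 (constant along its height) (perimeter = 2·32·5.000·sin(180°/32) = 31.37 mm); the cube at (8, 7.5) is not intersected at this z (z outside [4, 11.5]); Merging all regions: only the r=5 cylinder at (8, 8) is present, so the union is just that shape — boundary = 31.37 mm; (whole slice rotated 60° about Z — lengths, areas and connectivity unchanged). Overall, the cross-section is a single solid region. Total boundary length (outer) = 31.37 mm.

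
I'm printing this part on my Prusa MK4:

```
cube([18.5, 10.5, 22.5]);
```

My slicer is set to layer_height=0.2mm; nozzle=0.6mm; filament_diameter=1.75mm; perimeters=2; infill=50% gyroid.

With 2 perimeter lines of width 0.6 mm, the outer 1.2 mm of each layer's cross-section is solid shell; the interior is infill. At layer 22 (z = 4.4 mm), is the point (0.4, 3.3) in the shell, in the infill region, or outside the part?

shell

At z = 4.4 mm: the 18.5×10.5 cube contributes its full rectangle. Overall, the cross-section is a single solid region. The nearest boundary edge runs (0.00, 10.50)→(0.00, 0.00); distance from the point to it = 0.40 mm. The point is inside the cross-section, 0.40 mm from the nearest boundary — within the 1.2 mm shell band (2 × 0.6).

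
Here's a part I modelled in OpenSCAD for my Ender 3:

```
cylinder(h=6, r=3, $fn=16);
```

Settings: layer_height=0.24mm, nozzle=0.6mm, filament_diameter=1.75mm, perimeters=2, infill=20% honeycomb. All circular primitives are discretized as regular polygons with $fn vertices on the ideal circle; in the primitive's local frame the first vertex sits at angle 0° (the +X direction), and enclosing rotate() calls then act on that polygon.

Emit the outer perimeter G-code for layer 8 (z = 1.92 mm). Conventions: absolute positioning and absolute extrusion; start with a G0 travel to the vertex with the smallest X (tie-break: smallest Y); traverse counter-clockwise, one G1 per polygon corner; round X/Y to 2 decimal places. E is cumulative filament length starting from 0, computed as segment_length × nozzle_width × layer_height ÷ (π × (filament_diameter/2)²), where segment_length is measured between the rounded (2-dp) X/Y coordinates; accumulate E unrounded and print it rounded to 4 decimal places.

G0 X-3.00 Y0.00 Z1.92
G1 X-2.77 Y-1.15 E0.0702
G1 X-2.12 Y-2.12 E0.1401
G1 X-1.15 Y-2.77 E0.2100
G1 X0.00 Y-3.00 E0.2802
G1 X1.15 Y-2.77 E0.3504
G1 X2.12 Y-2.12 E0.4204
G1 X2.77 Y-1.15 E0.4903
G1 X3.00 Y0.00 E0.5605
G1 X2.77 Y1.15 E0.6307
G1 X2.12 Y2.12 E0.7006
G1 X1.15 Y2.77 E0.7705
G1 X0.00 Y3.00 E0.8407
G1 X-1.15 Y2.77 E0.9109
G1 X-2.12 Y2.12 E0.9808
G1 X-2.77 Y1.15 E1.0507
G1 X-3.00 Y0.00 E1.1209

At z = 1.92 mm: the r=3 cylinder gives a regular 16-gon of circumradius 3 (constant along its height). The outline is a single polygon with 16 vertices. Extrusion per mm of travel: 0.6 × 0.24 / (π × 0.875²) = 0.059868. Accumulating E over each segment gives final E = 1.1209.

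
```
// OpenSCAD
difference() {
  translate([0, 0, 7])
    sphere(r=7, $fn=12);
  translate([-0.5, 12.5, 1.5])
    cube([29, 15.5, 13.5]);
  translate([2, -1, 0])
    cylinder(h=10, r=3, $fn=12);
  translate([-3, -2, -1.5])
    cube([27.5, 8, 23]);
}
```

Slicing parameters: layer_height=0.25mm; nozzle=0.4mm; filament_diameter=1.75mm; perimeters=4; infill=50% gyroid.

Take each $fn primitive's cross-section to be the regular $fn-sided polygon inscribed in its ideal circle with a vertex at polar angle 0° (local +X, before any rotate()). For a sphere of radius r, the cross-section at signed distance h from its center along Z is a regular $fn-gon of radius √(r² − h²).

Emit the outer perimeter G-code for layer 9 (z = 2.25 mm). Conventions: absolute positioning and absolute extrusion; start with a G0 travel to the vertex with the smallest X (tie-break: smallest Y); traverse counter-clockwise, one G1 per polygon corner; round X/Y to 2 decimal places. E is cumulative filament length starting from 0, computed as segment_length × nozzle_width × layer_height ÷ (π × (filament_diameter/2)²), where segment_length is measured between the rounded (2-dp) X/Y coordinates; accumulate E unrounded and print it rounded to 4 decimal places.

At z = 2.25 mm: the sphere: section is a regular 12-gon, circumradius = √(r²−h²) = √(7²−4.75²) = 5.142; the cube at (-0.5, 12.5) is present — its section is the full 29×15.5 rectangle; the cylinder at (2, -1): section is a regular 12-gon, circumradius r=3; the 27.5×8 cube at (-3, -2) contributes its full rectangle; After the difference (first − rest): starting from the r=7 sphere, the 29×15.5 cube at (-0.5, 12.5) misses the remaining region (no effect); the r=3 cylinder at (2, -1) partially overlaps it — only the 26.71 mm² overlap (of its 27.00 mm²) is removed, clipping the outline; the 27.5×8 cube at (-3, -2) partially overlaps it — only the 30.64 mm² overlap (of its 220.00 mm²) is removed, clipping the outline — 1 connected region. The outline is a single polygon with 13 vertices. Extrusion per mm of travel: 0.4 × 0.25 / (π × 0.875²) = 0.041575. Accumulating E over each segment gives final E = 1.2424.

G0 X-5.14 Y0.00 Z2.25
G1 X-4.45 Y-2.57 E0.1106
G1 X-2.57 Y-4.45 E0.2212
G1 X0.00 Y-5.14 E0.3318
G1 X2.57 Y-4.45 E0.4424
G1 X3.40 Y-3.63 E0.4909
G1 X2.00 Y-4.00 E0.5511
G1 X0.50 Y-3.60 E0.6157
G1 X-0.60 Y-2.50 E0.6804
G1 X-0.73 Y-2.00 E0.7018
G1 X-3.00 Y-2.00 E0.7962
G1 X-3.00 Y4.02 E1.0465
G1 X-4.45 Y2.57 E1.1318
G1 X-5.14 Y0.00 E1.2424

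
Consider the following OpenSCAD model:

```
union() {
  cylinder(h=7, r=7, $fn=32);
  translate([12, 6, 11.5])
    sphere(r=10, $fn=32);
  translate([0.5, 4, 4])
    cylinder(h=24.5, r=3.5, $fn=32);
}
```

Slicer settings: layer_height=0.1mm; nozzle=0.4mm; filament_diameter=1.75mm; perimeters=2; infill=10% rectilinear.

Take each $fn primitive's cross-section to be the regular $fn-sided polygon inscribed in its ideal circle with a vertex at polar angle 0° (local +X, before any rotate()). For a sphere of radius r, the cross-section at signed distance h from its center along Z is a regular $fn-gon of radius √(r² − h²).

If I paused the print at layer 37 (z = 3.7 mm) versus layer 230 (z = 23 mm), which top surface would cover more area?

layer 37 (z = 3.7 mm)

Layer 37 (z = 3.7): the r=7 cylinder contributes a regular 32-gon of circumradius 7 (area = (32/2)·7.000²·sin(360°/32) = 152.95 mm²); the r=10 sphere at (12, 6) slices to a regular 32-gon of circumradius 6.258 (√(r²−h²) with h=7.8 from center) (area = (32/2)·6.258²·sin(360°/32) = 122.24 mm²); the cylinder at (0.5, 4) does not reach this height (z outside [4, 28.5]); Merging all regions: the 2 present regions are separate (no shared area or edge), so areas and boundary lengths simply add and each stays a separate island — area = 275.19 mm². So its area = 275.19 mm². Layer 230 (z = 23): the cylinder is absent (z outside [0, 7]); the sphere at (12, 6) is absent (|z−center|=11.500 > r=10); the r=3.5 cylinder at (0.5, 4) gives a regular 32-gon of circumradius 3.5 (constant along its height) (area = (32/2)·3.500²·sin(360°/32) = 38.24 mm²); Merging all regions: only the r=3.5 cylinder at (0.5, 4) is present, so the union is just that shape — area = 38.24 mm². So its area = 38.24 mm². Layer 37 is larger (275.19 vs 38.24 mm²).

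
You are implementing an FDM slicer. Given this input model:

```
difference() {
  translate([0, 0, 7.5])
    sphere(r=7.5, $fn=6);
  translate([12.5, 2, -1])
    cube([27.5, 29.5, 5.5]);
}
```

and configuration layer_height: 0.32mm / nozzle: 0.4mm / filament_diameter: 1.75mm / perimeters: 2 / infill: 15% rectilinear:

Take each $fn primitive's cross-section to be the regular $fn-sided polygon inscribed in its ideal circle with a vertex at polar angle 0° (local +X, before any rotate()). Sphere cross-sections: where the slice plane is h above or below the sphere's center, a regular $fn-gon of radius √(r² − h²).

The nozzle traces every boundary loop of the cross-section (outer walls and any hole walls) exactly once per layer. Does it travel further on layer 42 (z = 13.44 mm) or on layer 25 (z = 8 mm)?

layer 25 (z = 8 mm)

Layer 42 (z = 13.44): the r=7.5 sphere contributes a regular 6-gon of circumradius √(7.5²−5.94²) = 4.579 (perimeter = 2·6·4.579·sin(180°/6) = 27.47 mm); the cube at (12.5, 2) is absent (z outside [-1, 4.5]); After the difference (first − rest): none of the subtracted shapes is present at this height, so the r=7.5 sphere is unchanged — boundary = 27.47 mm. So its perimeter = 27.47 mm. Layer 25 (z = 8): the r=7.5 sphere slices to a regular 6-gon of circumradius 7.483 (√(r²−h²) with h=0.5 from center) (perimeter = 2·6·7.483·sin(180°/6) = 44.90 mm); the cube at (12.5, 2) is absent (z outside [-1, 4.5]); After the difference (first − rest): none of the subtracted shapes is present at this height, so the r=7.5 sphere is unchanged — boundary = 44.90 mm. So its perimeter = 44.90 mm. Layer 25 is larger (44.90 vs 27.47 mm).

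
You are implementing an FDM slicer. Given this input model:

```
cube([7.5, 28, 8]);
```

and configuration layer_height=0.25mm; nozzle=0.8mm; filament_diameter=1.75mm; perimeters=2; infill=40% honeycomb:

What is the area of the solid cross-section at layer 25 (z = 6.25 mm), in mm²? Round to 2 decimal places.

At z = 6.25 mm: the 7.5×28 cube contributes its full rectangle (area 210.00 mm²). Overall, the cross-section is a single solid region. Net area = 210.00 mm².

210.00 mm²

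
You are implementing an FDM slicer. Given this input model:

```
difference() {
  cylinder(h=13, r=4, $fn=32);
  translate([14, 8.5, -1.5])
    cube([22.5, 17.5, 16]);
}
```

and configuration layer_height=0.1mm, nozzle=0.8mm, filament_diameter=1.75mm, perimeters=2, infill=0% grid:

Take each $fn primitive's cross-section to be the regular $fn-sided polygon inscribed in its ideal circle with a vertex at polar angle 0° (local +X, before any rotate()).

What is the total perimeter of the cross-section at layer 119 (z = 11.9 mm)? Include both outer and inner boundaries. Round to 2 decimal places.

25.09 mm

At z = 11.9 mm: the r=4 cylinder gives a regular 32-gon of circumradius 4 (constant along its height) (perimeter = 2·32·4.000·sin(180°/32) = 25.09 mm); the 22.5×17.5 cube at (14, 8.5) contributes its full rectangle (perimeter 80.00 mm); After the difference (first − rest): starting from the r=4 cylinder, the 22.5×17.5 cube at (14, 8.5) misses the remaining region (no effect) — boundary = 25.09 mm. Overall, the cross-section is a single solid region. Total boundary length (outer) = 25.09 mm.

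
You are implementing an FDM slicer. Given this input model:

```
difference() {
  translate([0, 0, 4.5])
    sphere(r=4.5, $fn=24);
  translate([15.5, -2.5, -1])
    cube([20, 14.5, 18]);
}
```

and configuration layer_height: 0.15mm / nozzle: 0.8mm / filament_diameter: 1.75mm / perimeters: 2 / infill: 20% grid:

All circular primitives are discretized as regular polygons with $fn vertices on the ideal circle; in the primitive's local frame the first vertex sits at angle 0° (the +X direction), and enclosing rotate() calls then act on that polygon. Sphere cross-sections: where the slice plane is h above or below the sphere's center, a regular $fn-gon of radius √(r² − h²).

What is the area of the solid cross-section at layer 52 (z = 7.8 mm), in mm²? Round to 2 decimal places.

29.07 mm²

At z = 7.8 mm: the r=4.5 sphere slices to a regular 24-gon of circumradius 3.059 (√(r²−h²) with h=3.3 from center) (area = (24/2)·3.059²·sin(360°/24) = 29.07 mm²); the 20×14.5 cube at (15.5, -2.5) contributes its full rectangle (area 290.00 mm²); Taking the first minus the rest: starting from the r=4.5 sphere (29.07 mm²), the 20×14.5 cube at (15.5, -2.5) misses the remaining region (no effect) — area = 29.07 mm². Overall, the cross-section is a single solid region. Net area = 29.07 mm².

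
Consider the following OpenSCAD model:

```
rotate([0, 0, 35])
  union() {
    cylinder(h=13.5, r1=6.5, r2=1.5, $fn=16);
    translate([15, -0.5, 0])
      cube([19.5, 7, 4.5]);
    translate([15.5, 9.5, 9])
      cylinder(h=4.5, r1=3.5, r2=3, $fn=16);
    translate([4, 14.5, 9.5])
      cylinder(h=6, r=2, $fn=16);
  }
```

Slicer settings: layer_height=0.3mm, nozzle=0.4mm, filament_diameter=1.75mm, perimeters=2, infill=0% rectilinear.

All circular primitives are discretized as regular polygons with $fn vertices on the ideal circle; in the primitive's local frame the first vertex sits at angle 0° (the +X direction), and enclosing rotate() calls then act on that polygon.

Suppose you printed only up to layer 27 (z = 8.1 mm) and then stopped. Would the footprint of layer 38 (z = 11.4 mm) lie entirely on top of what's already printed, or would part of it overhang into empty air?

Compare the two slices. At z = 8.1: the cone (r1=6.5→r2=1.5) has section circumradius 3.500 here — a regular 16-gon (area = (16/2)·3.500²·sin(360°/16) = 37.50 mm²); the cube at (15, -0.5) is not intersected at this z (z outside [0, 4.5]); the cone at (15.5, 9.5) does not reach this height (z outside [9, 13.5]); the cylinder at (4, 14.5) is not intersected at this z (z outside [9.5, 15.5]); Combining (union): only the cone is present, so the union is just that shape — area = 37.50 mm²; (whole slice rotated 35° about Z — lengths, areas and connectivity unchanged). At z = 11.4: the cone (r1=6.5→r2=1.5) has section circumradius 2.278 here — a regular 16-gon (area = (16/2)·2.278²·sin(360°/16) = 15.88 mm²); the cube at (15, -0.5) does not reach this height (z outside [0, 4.5]); the cone at (15.5, 9.5) (r1=3.5→r2=3) has section circumradius 3.233 here — a regular 16-gon (area = (16/2)·3.233²·sin(360°/16) = 32.01 mm²); the r=2 cylinder at (4, 14.5) gives a regular 16-gon of circumradius 2 (constant along its height) (area = (16/2)·2.000²·sin(360°/16) = 12.25 mm²); Combining (union): the 3 present regions are separate (no shared area or edge), so areas and boundary lengths simply add and each stays a separate island — area = 60.14 mm²; (rotated 35° about Z; rotation is an isometry so areas/perimeters/island counts are preserved). Checking containment: at z = 11.4 the cross-section extends beyond the z = 8.1 cross-section by about 44.25 mm².

part overhangs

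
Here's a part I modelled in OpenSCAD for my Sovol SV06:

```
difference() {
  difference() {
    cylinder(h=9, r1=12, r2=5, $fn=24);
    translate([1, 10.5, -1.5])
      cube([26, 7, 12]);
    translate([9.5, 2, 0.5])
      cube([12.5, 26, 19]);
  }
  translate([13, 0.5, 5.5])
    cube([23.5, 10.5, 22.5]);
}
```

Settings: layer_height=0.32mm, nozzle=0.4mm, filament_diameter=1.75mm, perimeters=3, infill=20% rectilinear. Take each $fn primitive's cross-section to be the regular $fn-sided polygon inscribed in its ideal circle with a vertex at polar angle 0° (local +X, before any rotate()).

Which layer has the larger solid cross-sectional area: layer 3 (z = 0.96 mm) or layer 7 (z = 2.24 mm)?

Layer 3 (z = 0.96): the cone contributes a regular 24-gon of circumradius 11.253 (interpolated between r1=12 and r2=5 at t=0.107) (area = (24/2)·11.253²·sin(360°/24) = 393.31 mm²); the cube at (1, 10.5) is present — its section is the full 26×7 rectangle (area 182.00 mm²); the cube at (9.5, 2) (footprint 12.5×26) is included at this height (area 325.00 mm²); Subtracting the remaining from the first: starting from the cone (393.31 mm²), the 26×7 cube at (1, 10.5) partially overlaps it — only the 1.11 mm² overlap (of its 182.00 mm²) is removed, clipping the outline; the 12.5×26 cube at (9.5, 2) partially overlaps it — only the 3.54 mm² overlap (of its 325.00 mm²) is removed, clipping the outline — area = 388.66 mm²; the cube at (13, 0.5) is absent (z outside [5.5, 28]); After the difference (first − rest): none of the subtracted shapes is present at this height, so that combined region is unchanged — area = 388.66 mm². So its area = 388.66 mm². Layer 7 (z = 2.24): the cone contributes a regular 24-gon of circumradius 10.258 (interpolated between r1=12 and r2=5 at t=0.249) (area = (24/2)·10.258²·sin(360°/24) = 326.80 mm²); the 26×7 cube at (1, 10.5) contributes its full rectangle (area 182.00 mm²); the cube at (9.5, 2) (footprint 12.5×26) is included at this height (area 325.00 mm²); Subtracting the remaining from the first: starting from the cone (326.80 mm²), the 26×7 cube at (1, 10.5) misses the remaining region (no effect); the 12.5×26 cube at (9.5, 2) partially overlaps it — only the 0.50 mm² overlap (of its 325.00 mm²) is removed, clipping the outline — area = 326.30 mm²; the cube at (13, 0.5) does not reach this height (z outside [5.5, 28]); Subtracting the remaining from the first: none of the subtracted shapes is present at this height, so that combined region is unchanged — area = 326.30 mm². So its area = 326.30 mm². Layer 3 is larger (388.66 vs 326.30 mm²).

layer 3 (z = 0.96 mm)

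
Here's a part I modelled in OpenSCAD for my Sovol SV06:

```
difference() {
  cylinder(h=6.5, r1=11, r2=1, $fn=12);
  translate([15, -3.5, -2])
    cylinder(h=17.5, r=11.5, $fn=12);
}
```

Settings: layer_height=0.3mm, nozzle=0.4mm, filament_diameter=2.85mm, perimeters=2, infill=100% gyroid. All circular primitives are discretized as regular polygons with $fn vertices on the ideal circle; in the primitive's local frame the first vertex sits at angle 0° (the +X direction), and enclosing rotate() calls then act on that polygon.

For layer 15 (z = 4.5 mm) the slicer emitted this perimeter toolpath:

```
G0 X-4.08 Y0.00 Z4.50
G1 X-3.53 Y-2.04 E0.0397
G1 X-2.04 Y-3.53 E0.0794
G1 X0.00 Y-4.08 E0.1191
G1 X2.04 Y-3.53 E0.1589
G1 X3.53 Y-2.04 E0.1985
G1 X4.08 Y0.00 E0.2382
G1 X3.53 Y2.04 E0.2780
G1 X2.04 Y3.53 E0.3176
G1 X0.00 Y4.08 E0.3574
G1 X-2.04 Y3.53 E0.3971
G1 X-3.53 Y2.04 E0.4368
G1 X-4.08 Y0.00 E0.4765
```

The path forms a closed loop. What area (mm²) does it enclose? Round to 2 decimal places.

Apply the shoelace formula to the sequence of (X, Y) vertices; enclosed area = 49.89 mm².

49.89 mm²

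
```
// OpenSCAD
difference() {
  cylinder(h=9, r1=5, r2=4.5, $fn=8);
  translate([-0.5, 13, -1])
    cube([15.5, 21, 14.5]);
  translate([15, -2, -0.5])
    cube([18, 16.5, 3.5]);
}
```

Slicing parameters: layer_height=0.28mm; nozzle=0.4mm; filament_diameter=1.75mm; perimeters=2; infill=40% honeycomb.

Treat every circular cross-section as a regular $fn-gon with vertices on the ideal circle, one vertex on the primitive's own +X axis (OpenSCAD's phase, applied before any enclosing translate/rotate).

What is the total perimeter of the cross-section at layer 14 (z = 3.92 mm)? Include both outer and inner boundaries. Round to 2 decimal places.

At z = 3.92 mm: the cone contributes a regular 8-gon of circumradius 4.782 (interpolated between r1=5 and r2=4.5 at t=0.436) (perimeter = 2·8·4.782·sin(180°/8) = 29.28 mm); the 15.5×21 cube at (-0.5, 13) contributes its full rectangle (perimeter 73.00 mm); the cube at (15, -2) does not reach this height (z outside [-0.5, 3]); Taking the first minus the rest: starting from the cone, the 15.5×21 cube at (-0.5, 13) misses the remaining region (no effect) — boundary = 29.28 mm. Overall, the cross-section is a single solid region. Total boundary length (outer) = 29.28 mm.

29.28 mm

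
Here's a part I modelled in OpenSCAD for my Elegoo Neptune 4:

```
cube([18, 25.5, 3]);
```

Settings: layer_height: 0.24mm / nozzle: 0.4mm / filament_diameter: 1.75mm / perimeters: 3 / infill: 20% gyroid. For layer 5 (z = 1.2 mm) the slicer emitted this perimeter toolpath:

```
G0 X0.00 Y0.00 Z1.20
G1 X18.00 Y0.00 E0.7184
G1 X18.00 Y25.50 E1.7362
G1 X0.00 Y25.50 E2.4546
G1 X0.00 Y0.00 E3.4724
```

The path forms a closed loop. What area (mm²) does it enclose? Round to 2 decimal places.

Apply the shoelace formula to the sequence of (X, Y) vertices; enclosed area = 459.00 mm².

459.00 mm²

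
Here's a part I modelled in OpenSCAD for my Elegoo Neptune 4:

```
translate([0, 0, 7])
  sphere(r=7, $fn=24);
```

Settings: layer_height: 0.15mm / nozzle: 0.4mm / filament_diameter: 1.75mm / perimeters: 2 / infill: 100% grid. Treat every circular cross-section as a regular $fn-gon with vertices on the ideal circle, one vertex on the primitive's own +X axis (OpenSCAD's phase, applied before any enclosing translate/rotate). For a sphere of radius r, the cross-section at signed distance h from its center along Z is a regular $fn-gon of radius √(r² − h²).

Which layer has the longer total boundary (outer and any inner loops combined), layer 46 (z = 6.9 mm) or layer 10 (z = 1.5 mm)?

Layer 46 (z = 6.9): the sphere: section is a regular 24-gon, circumradius = √(r²−h²) = √(7²−0.1²) = 6.999 (perimeter = 2·24·6.999·sin(180°/24) = 43.85 mm). So its perimeter = 43.85 mm. Layer 10 (z = 1.5): the sphere: section is a regular 24-gon, circumradius = √(r²−h²) = √(7²−5.5²) = 4.330 (perimeter = 2·24·4.330·sin(180°/24) = 27.13 mm). So its perimeter = 27.13 mm. Layer 46 is larger (43.85 vs 27.13 mm).

layer 46 (z = 6.9 mm)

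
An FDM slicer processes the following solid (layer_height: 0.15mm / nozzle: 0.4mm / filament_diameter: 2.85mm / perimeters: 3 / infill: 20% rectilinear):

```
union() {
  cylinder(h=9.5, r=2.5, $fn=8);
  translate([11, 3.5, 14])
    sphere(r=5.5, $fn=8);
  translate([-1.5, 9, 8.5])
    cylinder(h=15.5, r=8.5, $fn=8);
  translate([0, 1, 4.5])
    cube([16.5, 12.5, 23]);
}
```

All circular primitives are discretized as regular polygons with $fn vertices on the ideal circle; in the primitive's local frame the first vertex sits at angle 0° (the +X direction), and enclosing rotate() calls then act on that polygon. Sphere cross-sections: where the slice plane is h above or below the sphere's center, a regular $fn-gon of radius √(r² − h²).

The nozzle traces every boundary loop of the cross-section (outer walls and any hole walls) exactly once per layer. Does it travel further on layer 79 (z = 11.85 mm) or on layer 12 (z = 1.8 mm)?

layer 79 (z = 11.85 mm)

Layer 79 (z = 11.85): the cylinder is not intersected at this z (z outside [0, 9.5]); the sphere at (11, 3.5): section is a regular 8-gon, circumradius = √(r²−h²) = √(5.5²−2.15²) = 5.062 (perimeter = 2·8·5.062·sin(180°/8) = 31.00 mm); the cylinder at (-1.5, 9): section is a regular 8-gon, circumradius r=8.5 (perimeter = 2·8·8.500·sin(180°/8) = 52.04 mm); the 16.5×12.5 cube at (0, 1) contributes its full rectangle (perimeter 58.00 mm); Taking the union: the regions partially overlap (shared area 125.08 mm²), so the edge portions inside another operand are dropped and the merged outline is re-measured after clipping — boundary = 78.30 mm. So its perimeter = 78.30 mm. Layer 12 (z = 1.8): the r=2.5 cylinder gives a regular 8-gon of circumradius 2.5 (constant along its height) (perimeter = 2·8·2.500·sin(180°/8) = 15.31 mm); the sphere at (11, 3.5) is absent (|z−center|=12.200 > r=5.5); the cylinder at (-1.5, 9) is not intersected at this z (z outside [8.5, 24]); the cube at (0, 1) is not intersected at this z (z outside [4.5, 27.5]); Merging all regions: only the r=2.5 cylinder is present, so the union is just that shape — boundary = 15.31 mm. So its perimeter = 15.31 mm. Layer 79 is larger (78.30 vs 15.31 mm).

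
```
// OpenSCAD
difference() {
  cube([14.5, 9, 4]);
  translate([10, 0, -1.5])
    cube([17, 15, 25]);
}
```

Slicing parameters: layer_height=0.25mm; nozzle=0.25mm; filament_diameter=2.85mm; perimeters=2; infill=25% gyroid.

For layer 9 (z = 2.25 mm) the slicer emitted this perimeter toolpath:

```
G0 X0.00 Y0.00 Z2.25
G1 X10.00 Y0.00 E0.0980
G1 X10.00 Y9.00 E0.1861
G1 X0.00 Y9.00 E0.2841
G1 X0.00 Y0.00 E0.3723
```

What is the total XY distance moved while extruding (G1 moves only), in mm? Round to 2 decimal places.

Sum the Euclidean lengths of each G1 segment: total = 38.00 mm.

38.00 mm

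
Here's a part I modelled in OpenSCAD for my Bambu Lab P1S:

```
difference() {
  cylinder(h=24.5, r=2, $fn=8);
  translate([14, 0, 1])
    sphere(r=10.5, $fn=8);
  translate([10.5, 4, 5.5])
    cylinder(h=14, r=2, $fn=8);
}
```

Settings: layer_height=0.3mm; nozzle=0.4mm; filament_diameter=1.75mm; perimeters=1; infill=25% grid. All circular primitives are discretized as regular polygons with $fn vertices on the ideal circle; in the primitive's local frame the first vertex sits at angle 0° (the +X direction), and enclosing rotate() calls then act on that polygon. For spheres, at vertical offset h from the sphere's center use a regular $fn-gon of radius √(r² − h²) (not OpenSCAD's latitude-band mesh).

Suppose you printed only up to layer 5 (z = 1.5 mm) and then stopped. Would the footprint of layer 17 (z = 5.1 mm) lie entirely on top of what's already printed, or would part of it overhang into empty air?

Compare the two slices. At z = 1.5: the cylinder: section is a regular 8-gon, circumradius r=2 (area = (8/2)·2.000²·sin(360°/8) = 11.31 mm²); the r=10.5 sphere at (14, 0) contributes a regular 8-gon of circumradius √(10.5²−0.5²) = 10.488 (area = (8/2)·10.488²·sin(360°/8) = 311.13 mm²); the cylinder at (10.5, 4) is not intersected at this z (z outside [5.5, 19.5]); After the difference (first − rest): starting from the r=2 cylinder (11.31 mm²), the r=10.5 sphere at (14, 0) misses the remaining region (no effect) — area = 11.31 mm². At z = 5.1: the r=2 cylinder contributes a regular 8-gon of circumradius 2 (area = (8/2)·2.000²·sin(360°/8) = 11.31 mm²); the r=10.5 sphere at (14, 0) slices to a regular 8-gon of circumradius 9.666 (√(r²−h²) with h=4.1 from center) (area = (8/2)·9.666²·sin(360°/8) = 264.29 mm²); the cylinder at (10.5, 4) is absent (z outside [5.5, 19.5]); Subtracting the remaining from the first: starting from the r=2 cylinder (11.31 mm²), the r=10.5 sphere at (14, 0) misses the remaining region (no effect) — area = 11.31 mm². Checking containment: the cross-section at z = 5.1 is a subset of the cross-section at z = 1.5.

entirely on top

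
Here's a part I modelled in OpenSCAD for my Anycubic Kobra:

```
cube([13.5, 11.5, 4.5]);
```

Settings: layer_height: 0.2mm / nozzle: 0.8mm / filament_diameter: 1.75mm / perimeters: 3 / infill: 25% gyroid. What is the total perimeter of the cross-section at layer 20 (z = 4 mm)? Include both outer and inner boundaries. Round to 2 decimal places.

50.00 mm

At z = 4 mm: the 13.5×11.5 cube contributes its full rectangle (perimeter 50.00 mm). Overall, the cross-section is a single solid region. Total boundary length (outer) = 50.00 mm.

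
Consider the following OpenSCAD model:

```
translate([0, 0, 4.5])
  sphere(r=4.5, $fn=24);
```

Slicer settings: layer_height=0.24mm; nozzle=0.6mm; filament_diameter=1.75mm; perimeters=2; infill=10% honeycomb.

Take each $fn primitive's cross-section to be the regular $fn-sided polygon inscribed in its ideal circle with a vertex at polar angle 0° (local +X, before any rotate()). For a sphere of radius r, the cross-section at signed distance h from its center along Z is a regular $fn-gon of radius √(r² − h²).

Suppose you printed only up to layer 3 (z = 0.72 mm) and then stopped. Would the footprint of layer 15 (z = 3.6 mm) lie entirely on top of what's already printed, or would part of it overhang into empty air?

Compare the two slices. At z = 0.72: the sphere: section is a regular 24-gon, circumradius = √(r²−h²) = √(4.5²−3.78²) = 2.442 (area = (24/2)·2.442²·sin(360°/24) = 18.52 mm²). At z = 3.6: the r=4.5 sphere contributes a regular 24-gon of circumradius √(4.5²−0.9²) = 4.409 (area = (24/2)·4.409²·sin(360°/24) = 60.38 mm²). Checking containment: at z = 3.6 the cross-section extends beyond the z = 0.72 cross-section by about 41.86 mm².

part overhangs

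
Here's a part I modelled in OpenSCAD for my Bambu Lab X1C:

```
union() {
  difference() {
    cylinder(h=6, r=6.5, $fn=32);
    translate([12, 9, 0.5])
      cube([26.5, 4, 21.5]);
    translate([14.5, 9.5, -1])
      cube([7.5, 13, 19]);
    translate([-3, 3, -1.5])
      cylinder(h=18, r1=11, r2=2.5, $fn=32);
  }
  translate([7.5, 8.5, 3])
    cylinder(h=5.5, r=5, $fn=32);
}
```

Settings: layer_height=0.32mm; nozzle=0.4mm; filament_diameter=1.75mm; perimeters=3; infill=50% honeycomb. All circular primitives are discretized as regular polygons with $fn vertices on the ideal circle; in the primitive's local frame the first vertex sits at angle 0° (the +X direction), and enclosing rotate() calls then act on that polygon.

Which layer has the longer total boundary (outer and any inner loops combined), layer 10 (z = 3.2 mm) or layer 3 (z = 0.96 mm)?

Layer 10 (z = 3.2): the cylinder: section is a regular 32-gon, circumradius r=6.5 (perimeter = 2·32·6.500·sin(180°/32) = 40.78 mm); the cube at (12, 9) is present — its section is the full 26.5×4 rectangle (perimeter 61.00 mm); the 7.5×13 cube at (14.5, 9.5) contributes its full rectangle (perimeter 41.00 mm); the cone at (-3, 3) contributes a regular 32-gon of circumradius 8.781 (interpolated between r1=11 and r2=2.5 at t=0.261) (perimeter = 2·32·8.781·sin(180°/32) = 55.08 mm); Taking the first minus the rest: starting from the r=6.5 cylinder, the 26.5×4 cube at (12, 9) misses the remaining region (no effect); the 7.5×13 cube at (14.5, 9.5) misses the remaining region (no effect); the cone at (-3, 3) partially overlaps it — only the 112.63 mm² overlap (of its 240.66 mm²) is removed, clipping the outline — boundary = 29.89 mm; the cylinder at (7.5, 8.5): section is a regular 32-gon, circumradius r=5 (perimeter = 2·32·5.000·sin(180°/32) = 31.37 mm); Merging all regions: the 2 present regions are separate (no shared area or edge), so areas and boundary lengths simply add and each stays a separate island — boundary = 61.26 mm. So its perimeter = 61.26 mm. Layer 3 (z = 0.96): the cylinder: section is a regular 32-gon, circumradius r=6.5 (perimeter = 2·32·6.500·sin(180°/32) = 40.78 mm); the cube at (12, 9) (footprint 26.5×4) is included at this height (perimeter 61.00 mm); the cube at (14.5, 9.5) is present — its section is the full 7.5×13 rectangle (perimeter 41.00 mm); the cone at (-3, 3): at t=0.137 of its height the radius interpolates to r₁+(r₂−r₁)t = 9.838, giving a regular 32-gon of that circumradius (perimeter = 2·32·9.838·sin(180°/32) = 61.72 mm); Taking the first minus the rest: starting from the r=6.5 cylinder, the 26.5×4 cube at (12, 9) misses the remaining region (no effect); the 7.5×13 cube at (14.5, 9.5) misses the remaining region (no effect); the cone at (-3, 3) partially overlaps it — only the 125.46 mm² overlap (of its 302.13 mm²) is removed, clipping the outline — boundary = 21.33 mm; the cylinder at (7.5, 8.5) is absent (z outside [3, 8.5]); Combining (union): only the result so far is present, so the union is just that shape — boundary = 21.33 mm. So its perimeter = 21.33 mm. Layer 10 is larger (61.26 vs 21.33 mm).

layer 10 (z = 3.2 mm)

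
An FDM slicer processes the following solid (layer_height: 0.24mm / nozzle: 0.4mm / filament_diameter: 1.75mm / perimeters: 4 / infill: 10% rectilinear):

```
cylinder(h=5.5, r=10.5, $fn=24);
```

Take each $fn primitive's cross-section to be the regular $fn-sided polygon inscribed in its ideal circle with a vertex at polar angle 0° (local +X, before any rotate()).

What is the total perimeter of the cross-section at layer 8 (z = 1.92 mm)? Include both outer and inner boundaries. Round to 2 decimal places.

At z = 1.92 mm: the cylinder: section is a regular 24-gon, circumradius r=10.5 (perimeter = 2·24·10.500·sin(180°/24) = 65.79 mm). Overall, the cross-section is a single solid region. Total boundary length (outer) = 65.79 mm.

65.79 mm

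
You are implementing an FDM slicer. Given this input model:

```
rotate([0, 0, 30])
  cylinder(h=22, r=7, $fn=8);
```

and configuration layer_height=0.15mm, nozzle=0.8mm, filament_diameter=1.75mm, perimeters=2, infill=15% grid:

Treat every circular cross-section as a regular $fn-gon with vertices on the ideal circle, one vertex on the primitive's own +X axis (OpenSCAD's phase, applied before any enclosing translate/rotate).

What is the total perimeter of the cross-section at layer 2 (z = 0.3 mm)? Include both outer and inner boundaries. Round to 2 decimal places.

42.86 mm

At z = 0.3 mm: the r=7 cylinder gives a regular 8-gon of circumradius 7 (constant along its height) (perimeter = 2·8·7.000·sin(180°/8) = 42.86 mm); (rotated 30° about Z; rotation is an isometry so areas/perimeters/island counts are preserved). Overall, the cross-section is a single solid region. Total boundary length (outer) = 42.86 mm.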